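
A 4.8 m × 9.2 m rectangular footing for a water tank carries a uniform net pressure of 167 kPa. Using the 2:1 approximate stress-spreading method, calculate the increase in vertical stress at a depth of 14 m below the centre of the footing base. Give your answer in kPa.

Δσ_z ≈ 16.9 kPa

By the 2:1 method the load spreads at 1 horizontal : 2 vertical, so at depth z the loaded area has grown by z in each plan dimension:
Δσ = qBL/((B+z)(L+z)) = 167×4.8×9.2/((4.8+14)(9.2+14)) = 16.908 kPa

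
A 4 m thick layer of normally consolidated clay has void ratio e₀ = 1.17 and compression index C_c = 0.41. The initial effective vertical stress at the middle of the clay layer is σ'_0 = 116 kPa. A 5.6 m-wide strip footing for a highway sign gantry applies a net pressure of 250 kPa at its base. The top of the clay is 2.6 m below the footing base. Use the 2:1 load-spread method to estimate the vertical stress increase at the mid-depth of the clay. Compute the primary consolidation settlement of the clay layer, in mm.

S_c ≈ 256 mm

Mid-depth of clay below the footing base: z = 2.6 + 4/2 = 4.6 m.
Stress increase at mid-clay by the 2:1 spreading method:
Δσ = qB/(B+z) = 250×5.6/(5.6+4.6) = 137.25 kPa
Final effective stress: σ'_f = σ'_0 + Δσ = 116 + 137.25 = 253.25 kPa.
Normally consolidated clay, so the full stress increment lies on the virgin compression line:
S_c = C_c·H/(1+e₀)·log₁₀(σ'_f/σ'_0) = 0.41×4/(1+1.17)×log₁₀(253.25/116)
    = 0.75576 × 0.33909 = 0.2563 m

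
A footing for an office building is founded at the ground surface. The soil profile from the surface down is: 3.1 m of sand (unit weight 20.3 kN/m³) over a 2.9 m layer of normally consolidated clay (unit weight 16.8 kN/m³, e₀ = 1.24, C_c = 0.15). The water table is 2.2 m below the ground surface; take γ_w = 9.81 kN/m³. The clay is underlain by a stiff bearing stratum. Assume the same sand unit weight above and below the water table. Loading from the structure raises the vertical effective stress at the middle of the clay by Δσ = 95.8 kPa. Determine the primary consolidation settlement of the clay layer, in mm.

Mid-depth of clay below the ground surface: z = 3.1 + 2.9/2 = 4.55 m.
Total vertical stress at mid-clay: σ_v = 20.3×3.1 + 16.8×1.45 = 87.29 kPa.
Pore pressure: u = 9.81×(4.55 − 2.2) = 23.054 kPa.
Initial effective stress: σ'_0 = σ_v − u = 87.29 − 23.054 = 64.236 kPa.
Final effective stress: σ'_f = σ'_0 + Δσ = 64.236 + 95.8 = 160.04 kPa.
Normally consolidated clay, so the full stress increment lies on the virgin compression line:
S_c = C_c·H/(1+e₀)·log₁₀(σ'_f/σ'_0) = 0.15×2.9/(1+1.24)×log₁₀(160.04/64.236)
    = 0.1942 × 0.39645 = 0.07699 m

S_c ≈ 77 mm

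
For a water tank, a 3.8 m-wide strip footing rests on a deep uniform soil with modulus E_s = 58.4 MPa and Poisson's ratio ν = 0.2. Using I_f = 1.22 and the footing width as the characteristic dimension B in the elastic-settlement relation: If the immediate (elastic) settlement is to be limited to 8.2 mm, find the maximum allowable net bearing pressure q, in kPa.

E_s = 58.4 MPa = 58400 kPa.
S_e = q·B·(1−ν²)/E_s · I_f  ⇒  q = S_e·E_s / (B·(1−ν²)·I_f).
q = 0.0082 × 58400 / (3.8 × 0.96 × 1.22) = 107.6 kPa

q ≈ 108 kPa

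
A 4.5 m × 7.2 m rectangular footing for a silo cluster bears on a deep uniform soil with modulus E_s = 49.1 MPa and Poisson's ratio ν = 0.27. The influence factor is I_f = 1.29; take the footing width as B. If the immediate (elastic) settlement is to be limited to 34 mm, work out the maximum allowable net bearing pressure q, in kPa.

q ≈ 310 kPa

E_s = 49.1 MPa = 49100 kPa.
S_e = q·B·(1−ν²)/E_s · I_f  ⇒  q = S_e·E_s / (B·(1−ν²)·I_f).
q = 0.034 × 49100 / (4.5 × 0.9271 × 1.29) = 310.2 kPa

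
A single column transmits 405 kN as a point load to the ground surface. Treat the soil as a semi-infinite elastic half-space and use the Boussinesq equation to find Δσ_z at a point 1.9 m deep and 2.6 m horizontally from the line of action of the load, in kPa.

Boussinesq vertical stress below a point load on an elastic half-space:
Δσ_z = 3P/(2πz²) · [1 + (r/z)²]^(−5/2)
r/z = 2.6/1.9 = 1.3684; [1+(r/z)²]^(−5/2) = 0.071502.
Δσ_z = 3×405/(2π×1.9²) × 0.071502 = 53.566 × 0.071502 = 3.83 kPa

Δσ_z ≈ 3.83 kPa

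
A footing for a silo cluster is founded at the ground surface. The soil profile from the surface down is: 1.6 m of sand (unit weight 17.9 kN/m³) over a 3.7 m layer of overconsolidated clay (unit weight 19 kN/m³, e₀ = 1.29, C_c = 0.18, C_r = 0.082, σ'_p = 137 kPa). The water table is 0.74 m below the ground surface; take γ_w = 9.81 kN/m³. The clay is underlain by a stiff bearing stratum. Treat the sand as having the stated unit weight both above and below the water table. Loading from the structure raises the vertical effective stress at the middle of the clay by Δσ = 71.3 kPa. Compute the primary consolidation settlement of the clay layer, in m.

S_c ≈ 0.0616 m

Mid-depth of clay below the ground surface: z = 1.6 + 3.7/2 = 3.45 m.
Total vertical stress at mid-clay: σ_v = 17.9×1.6 + 19×1.85 = 63.79 kPa.
Pore pressure: u = 9.81×(3.45 − 0.74) = 26.585 kPa.
Initial effective stress: σ'_0 = σ_v − u = 63.79 − 26.585 = 37.205 kPa.
Final effective stress: σ'_f = 37.205 + 71.3 = 108.5 kPa.
σ'_f = 108.5 ≤ σ'_p = 137 kPa, so the clay remains overconsolidated and only the recompression index applies:
S_c = C_r·H/(1+e₀)·log₁₀(σ'_f/σ'_0) = 0.082×3.7/2.29×log₁₀(108.5/37.205)
    = 0.13249 × 0.46483 = 0.06158 m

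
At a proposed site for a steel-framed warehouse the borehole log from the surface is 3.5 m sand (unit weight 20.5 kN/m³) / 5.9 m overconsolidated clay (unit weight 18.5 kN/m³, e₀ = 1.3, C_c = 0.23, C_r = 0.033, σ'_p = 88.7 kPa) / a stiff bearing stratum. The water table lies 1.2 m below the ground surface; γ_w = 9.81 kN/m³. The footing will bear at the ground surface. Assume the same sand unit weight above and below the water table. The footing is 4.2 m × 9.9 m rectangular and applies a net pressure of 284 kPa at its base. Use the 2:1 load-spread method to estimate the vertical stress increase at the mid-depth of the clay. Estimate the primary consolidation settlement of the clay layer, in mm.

Mid-depth of clay below the ground surface: z = 3.5 + 5.9/2 = 6.45 m.
Total vertical stress at mid-clay: σ_v = 20.5×3.5 + 18.5×2.95 = 126.33 kPa.
Pore pressure: u = 9.81×(6.45 − 1.2) = 51.503 kPa.
Initial effective stress: σ'_0 = σ_v − u = 126.33 − 51.503 = 74.827 kPa.
Stress increase at mid-clay by the 2:1 spreading method:
Δσ = qBL/((B+z)(L+z)) = 284×4.2×9.9/((4.2+6.45)(9.9+6.45)) = 67.817 kPa
Final effective stress: σ'_f = 74.827 + 67.817 = 142.64 kPa.
σ'_f = 142.64 > σ'_p = 88.7 kPa, so the stress path crosses the preconsolidation pressure — recompression up to σ'_p, then virgin compression beyond:
S_c = H/(1+e₀)·[C_r·log₁₀(σ'_p/σ'_0) + C_c·log₁₀(σ'_f/σ'_p)]
    = 5.9/2.3 × [0.033×log₁₀(88.7/74.827) + 0.23×log₁₀(142.64/88.7)]
    = 2.5652 × [0.0024376 + 0.047453] = 0.128 m

S_c ≈ 128 mm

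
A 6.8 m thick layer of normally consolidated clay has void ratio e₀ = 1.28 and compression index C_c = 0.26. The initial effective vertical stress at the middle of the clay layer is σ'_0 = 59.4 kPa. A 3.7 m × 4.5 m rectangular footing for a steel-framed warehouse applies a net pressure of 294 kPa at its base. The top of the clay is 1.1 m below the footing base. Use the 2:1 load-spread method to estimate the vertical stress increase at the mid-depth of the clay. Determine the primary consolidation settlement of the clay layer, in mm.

Mid-depth of clay below the footing base: z = 1.1 + 6.8/2 = 4.5 m.
Stress increase at mid-clay by the 2:1 spreading method:
Δσ = qBL/((B+z)(L+z)) = 294×3.7×4.5/((3.7+4.5)(4.5+4.5)) = 66.329 kPa
Final effective stress: σ'_f = σ'_0 + Δσ = 59.4 + 66.329 = 125.73 kPa.
Normally consolidated clay, so the full stress increment lies on the virgin compression line:
S_c = C_c·H/(1+e₀)·log₁₀(σ'_f/σ'_0) = 0.26×6.8/(1+1.28)×log₁₀(125.73/59.4)
    = 0.77544 × 0.32565 = 0.2525 m

S_c ≈ 253 mm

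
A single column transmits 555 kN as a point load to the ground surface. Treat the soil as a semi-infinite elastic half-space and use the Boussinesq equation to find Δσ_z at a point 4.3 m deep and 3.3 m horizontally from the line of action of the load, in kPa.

Boussinesq vertical stress below a point load on an elastic half-space:
Δσ_z = 3P/(2πz²) · [1 + (r/z)²]^(−5/2)
r/z = 3.3/4.3 = 0.76744; [1+(r/z)²]^(−5/2) = 0.3142.
Δσ_z = 3×555/(2π×4.3²) × 0.3142 = 14.332 × 0.3142 = 4.503 kPa

Δσ_z ≈ 4.5 kPa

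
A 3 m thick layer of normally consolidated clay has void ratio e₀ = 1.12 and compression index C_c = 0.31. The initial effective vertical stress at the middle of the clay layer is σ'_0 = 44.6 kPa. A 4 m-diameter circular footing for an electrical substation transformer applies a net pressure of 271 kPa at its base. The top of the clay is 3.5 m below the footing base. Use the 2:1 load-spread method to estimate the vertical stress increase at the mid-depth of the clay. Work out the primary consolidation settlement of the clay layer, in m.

S_c ≈ 0.15 m

Mid-depth of clay below the footing base: z = 3.5 + 3/2 = 5 m.
Stress increase at mid-clay by the 2:1 spreading method:
Δσ ≈ qD²/(D+z)² = 271×4²/(4+5)² = 53.531 kPa
Final effective stress: σ'_f = σ'_0 + Δσ = 44.6 + 53.531 = 98.131 kPa.
Normally consolidated clay, so the full stress increment lies on the virgin compression line:
S_c = C_c·H/(1+e₀)·log₁₀(σ'_f/σ'_0) = 0.31×3/(1+1.12)×log₁₀(98.131/44.6)
    = 0.43868 × 0.34247 = 0.1502 m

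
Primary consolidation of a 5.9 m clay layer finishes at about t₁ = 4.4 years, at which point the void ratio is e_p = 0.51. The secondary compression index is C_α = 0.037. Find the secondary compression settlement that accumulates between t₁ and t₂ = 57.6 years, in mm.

S_s ≈ 161 mm

Secondary compression: S_s = C_α·H/(1+e_p)·log₁₀(t₂/t₁)
S_s = 0.037×5.9/(1+0.51)×log₁₀(57.6/4.4)
    = 0.1446 × 1.117 = 0.1615 m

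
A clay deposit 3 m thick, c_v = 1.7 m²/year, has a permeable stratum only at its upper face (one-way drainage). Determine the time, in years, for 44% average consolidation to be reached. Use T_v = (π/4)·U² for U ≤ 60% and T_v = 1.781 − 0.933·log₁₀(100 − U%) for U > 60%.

Drainage path length: H_d = H = 3 m (single drainage).
U ≤ 60%: T_v = (π/4)·U² = (π/4)×0.44² = 0.15205.
t = T_v·H_d²/c_v = 0.15205×3²/1.7 = 0.805 years.

t ≈ 0.805 years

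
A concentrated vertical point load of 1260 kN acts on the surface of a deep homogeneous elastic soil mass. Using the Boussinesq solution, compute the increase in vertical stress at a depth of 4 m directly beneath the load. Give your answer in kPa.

Δσ_z ≈ 37.6 kPa

Boussinesq vertical stress below a point load on an elastic half-space:
Δσ_z = 3P/(2πz²) · [1 + (r/z)²]^(−5/2)
r/z = 0/4 = 0; [1+(r/z)²]^(−5/2) = 1.
Δσ_z = 3×1260/(2π×4²) × 1 = 37.6 × 1 = 37.6 kPa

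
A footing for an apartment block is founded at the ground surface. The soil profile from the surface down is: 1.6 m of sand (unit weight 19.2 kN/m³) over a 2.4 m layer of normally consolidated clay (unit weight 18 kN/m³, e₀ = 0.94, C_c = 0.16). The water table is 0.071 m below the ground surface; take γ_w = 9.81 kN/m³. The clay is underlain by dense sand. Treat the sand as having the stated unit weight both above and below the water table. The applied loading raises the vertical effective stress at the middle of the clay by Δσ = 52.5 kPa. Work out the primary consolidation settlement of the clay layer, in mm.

Mid-depth of clay below the ground surface: z = 1.6 + 2.4/2 = 2.8 m.
Total vertical stress at mid-clay: σ_v = 19.2×1.6 + 18×1.2 = 52.32 kPa.
Pore pressure: u = 9.81×(2.8 − 0.071) = 26.771 kPa.
Initial effective stress: σ'_0 = σ_v − u = 52.32 − 26.771 = 25.549 kPa.
Final effective stress: σ'_f = σ'_0 + Δσ = 25.549 + 52.5 = 78.049 kPa.
Normally consolidated clay, so the full stress increment lies on the virgin compression line:
S_c = C_c·H/(1+e₀)·log₁₀(σ'_f/σ'_0) = 0.16×2.4/(1+0.94)×log₁₀(78.049/25.549)
    = 0.19794 × 0.48499 = 0.096 m

S_c ≈ 96 mm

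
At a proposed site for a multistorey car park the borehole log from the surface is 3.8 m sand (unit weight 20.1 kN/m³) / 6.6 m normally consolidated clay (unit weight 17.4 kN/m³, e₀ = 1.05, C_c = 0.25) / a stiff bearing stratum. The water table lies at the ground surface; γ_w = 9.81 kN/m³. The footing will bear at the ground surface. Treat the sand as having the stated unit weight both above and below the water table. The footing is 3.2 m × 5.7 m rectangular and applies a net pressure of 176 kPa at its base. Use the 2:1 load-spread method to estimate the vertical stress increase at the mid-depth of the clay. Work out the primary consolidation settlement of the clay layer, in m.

Mid-depth of clay below the ground surface: z = 3.8 + 6.6/2 = 7.1 m.
Total vertical stress at mid-clay: σ_v = 20.1×3.8 + 17.4×3.3 = 133.8 kPa.
Pore pressure: u = 9.81×(7.1 − 0) = 69.651 kPa.
Initial effective stress: σ'_0 = σ_v − u = 133.8 − 69.651 = 64.149 kPa.
Stress increase at mid-clay by the 2:1 spreading method:
Δσ = qBL/((B+z)(L+z)) = 176×3.2×5.7/((3.2+7.1)(5.7+7.1)) = 24.35 kPa
Final effective stress: σ'_f = σ'_0 + Δσ = 64.149 + 24.35 = 88.499 kPa.
Normally consolidated clay, so the full stress increment lies on the virgin compression line:
S_c = C_c·H/(1+e₀)·log₁₀(σ'_f/σ'_0) = 0.25×6.6/(1+1.05)×log₁₀(88.499/64.149)
    = 0.80488 × 0.13975 = 0.1125 m

S_c ≈ 0.112 m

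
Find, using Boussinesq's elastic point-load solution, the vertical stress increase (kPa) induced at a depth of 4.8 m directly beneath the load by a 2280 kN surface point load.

Boussinesq vertical stress below a point load on an elastic half-space:
Δσ_z = 3P/(2πz²) · [1 + (r/z)²]^(−5/2)
r/z = 0/4.8 = 0; [1+(r/z)²]^(−5/2) = 1.
Δσ_z = 3×2280/(2π×4.8²) × 1 = 47.249 × 1 = 47.25 kPa

Δσ_z ≈ 47.2 kPa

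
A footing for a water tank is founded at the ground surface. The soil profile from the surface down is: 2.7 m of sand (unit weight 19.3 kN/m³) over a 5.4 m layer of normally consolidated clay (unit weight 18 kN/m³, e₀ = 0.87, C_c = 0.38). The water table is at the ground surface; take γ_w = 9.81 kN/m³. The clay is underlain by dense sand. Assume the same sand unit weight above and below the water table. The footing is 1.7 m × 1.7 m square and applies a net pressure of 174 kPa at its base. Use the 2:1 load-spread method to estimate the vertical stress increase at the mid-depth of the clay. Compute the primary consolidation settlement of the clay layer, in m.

Mid-depth of clay below the ground surface: z = 2.7 + 5.4/2 = 5.4 m.
Total vertical stress at mid-clay: σ_v = 19.3×2.7 + 18×2.7 = 100.71 kPa.
Pore pressure: u = 9.81×(5.4 − 0) = 52.974 kPa.
Initial effective stress: σ'_0 = σ_v − u = 100.71 − 52.974 = 47.736 kPa.
Stress increase at mid-clay by the 2:1 spreading method:
Δσ = qBL/((B+z)(L+z)) = 174×1.7×1.7/((1.7+5.4)(1.7+5.4)) = 9.9754 kPa
Final effective stress: σ'_f = σ'_0 + Δσ = 47.736 + 9.9754 = 57.711 kPa.
Normally consolidated clay, so the full stress increment lies on the virgin compression line:
S_c = C_c·H/(1+e₀)·log₁₀(σ'_f/σ'_0) = 0.38×5.4/(1+0.87)×log₁₀(57.711/47.736)
    = 1.0973 × 0.082413 = 0.09043 m

S_c ≈ 0.0904 m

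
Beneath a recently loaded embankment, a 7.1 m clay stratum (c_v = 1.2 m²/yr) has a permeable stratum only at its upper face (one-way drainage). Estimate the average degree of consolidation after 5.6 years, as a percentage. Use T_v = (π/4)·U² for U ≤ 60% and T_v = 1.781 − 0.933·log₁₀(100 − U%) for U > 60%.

U ≈ 41.2 %

Drainage path length: H_d = H = 7.1 m (single drainage).
T_v = c_v·t/H_d² = 1.2×5.6/7.1² = 0.13331.
T_v = 0.13331 corresponds to the U ≤ 60% branch:
U = √(4T_v/π) = 0.412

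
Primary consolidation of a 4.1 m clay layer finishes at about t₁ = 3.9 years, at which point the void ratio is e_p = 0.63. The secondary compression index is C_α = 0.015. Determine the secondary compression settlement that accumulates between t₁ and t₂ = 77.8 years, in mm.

S_s ≈ 49 mm

Secondary compression: S_s = C_α·H/(1+e_p)·log₁₀(t₂/t₁)
S_s = 0.015×4.1/(1+0.63)×log₁₀(77.8/3.9)
    = 0.03773 × 1.3 = 0.04905 m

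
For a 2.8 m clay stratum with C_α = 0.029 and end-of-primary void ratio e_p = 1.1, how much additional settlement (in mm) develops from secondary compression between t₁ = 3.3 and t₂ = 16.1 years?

S_s ≈ 26.6 mm

Secondary compression: S_s = C_α·H/(1+e_p)·log₁₀(t₂/t₁)
S_s = 0.029×2.8/(1+1.1)×log₁₀(16.1/3.3)
    = 0.03867 × 0.6883 = 0.02661 m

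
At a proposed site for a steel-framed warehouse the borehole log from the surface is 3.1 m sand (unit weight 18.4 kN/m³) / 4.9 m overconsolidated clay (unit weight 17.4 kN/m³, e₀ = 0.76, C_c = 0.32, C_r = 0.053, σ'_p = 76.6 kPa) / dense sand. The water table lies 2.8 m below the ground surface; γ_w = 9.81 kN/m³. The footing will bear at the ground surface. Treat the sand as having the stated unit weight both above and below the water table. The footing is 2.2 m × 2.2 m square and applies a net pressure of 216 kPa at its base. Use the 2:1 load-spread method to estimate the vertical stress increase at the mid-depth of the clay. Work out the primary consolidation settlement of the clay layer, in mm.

S_c ≈ 66.2 mm

Mid-depth of clay below the ground surface: z = 3.1 + 4.9/2 = 5.55 m.
Total vertical stress at mid-clay: σ_v = 18.4×3.1 + 17.4×2.45 = 99.67 kPa.
Pore pressure: u = 9.81×(5.55 − 2.8) = 26.978 kPa.
Initial effective stress: σ'_0 = σ_v − u = 99.67 − 26.978 = 72.692 kPa.
Stress increase at mid-clay by the 2:1 spreading method:
Δσ = qBL/((B+z)(L+z)) = 216×2.2×2.2/((2.2+5.55)(2.2+5.55)) = 17.406 kPa
Final effective stress: σ'_f = 72.692 + 17.406 = 90.098 kPa.
σ'_f = 90.098 > σ'_p = 76.6 kPa, so the stress path crosses the preconsolidation pressure — recompression up to σ'_p, then virgin compression beyond:
S_c = H/(1+e₀)·[C_r·log₁₀(σ'_p/σ'_0) + C_c·log₁₀(σ'_f/σ'_p)]
    = 4.9/1.76 × [0.053×log₁₀(76.6/72.692) + 0.32×log₁₀(90.098/76.6)]
    = 2.7841 × [0.0012053 + 0.022556] = 0.06615 m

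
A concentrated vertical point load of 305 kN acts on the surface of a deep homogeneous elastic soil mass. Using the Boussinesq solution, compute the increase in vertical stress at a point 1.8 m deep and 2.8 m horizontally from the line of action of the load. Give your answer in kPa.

Boussinesq vertical stress below a point load on an elastic half-space:
Δσ_z = 3P/(2πz²) · [1 + (r/z)²]^(−5/2)
r/z = 2.8/1.8 = 1.5556; [1+(r/z)²]^(−5/2) = 0.046239.
Δσ_z = 3×305/(2π×1.8²) × 0.046239 = 44.947 × 0.046239 = 2.078 kPa

Δσ_z ≈ 2.08 kPa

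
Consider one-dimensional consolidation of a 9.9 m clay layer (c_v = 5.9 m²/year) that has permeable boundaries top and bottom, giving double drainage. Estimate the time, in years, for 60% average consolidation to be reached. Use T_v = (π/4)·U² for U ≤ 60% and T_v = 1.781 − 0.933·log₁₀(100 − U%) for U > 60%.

t ≈ 1.17 years

Drainage path length: H_d = H/2 = 4.95 m (double drainage).
U ≤ 60%: T_v = (π/4)·U² = (π/4)×0.6² = 0.28274.
t = T_v·H_d²/c_v = 0.28274×4.95²/5.9 = 1.174 years.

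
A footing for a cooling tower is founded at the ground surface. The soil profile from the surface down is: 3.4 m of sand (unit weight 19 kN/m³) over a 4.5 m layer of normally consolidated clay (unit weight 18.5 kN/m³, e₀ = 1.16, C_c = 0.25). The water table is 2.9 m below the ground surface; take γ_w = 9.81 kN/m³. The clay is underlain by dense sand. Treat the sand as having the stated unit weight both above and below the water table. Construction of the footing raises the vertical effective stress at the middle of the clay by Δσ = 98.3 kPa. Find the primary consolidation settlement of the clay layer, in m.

Mid-depth of clay below the ground surface: z = 3.4 + 4.5/2 = 5.65 m.
Total vertical stress at mid-clay: σ_v = 19×3.4 + 18.5×2.25 = 106.22 kPa.
Pore pressure: u = 9.81×(5.65 − 2.9) = 26.978 kPa.
Initial effective stress: σ'_0 = σ_v − u = 106.22 − 26.978 = 79.242 kPa.
Final effective stress: σ'_f = σ'_0 + Δσ = 79.242 + 98.3 = 177.54 kPa.
Normally consolidated clay, so the full stress increment lies on the virgin compression line:
S_c = C_c·H/(1+e₀)·log₁₀(σ'_f/σ'_0) = 0.25×4.5/(1+1.16)×log₁₀(177.54/79.242)
    = 0.52083 × 0.35034 = 0.1825 m

S_c ≈ 0.182 m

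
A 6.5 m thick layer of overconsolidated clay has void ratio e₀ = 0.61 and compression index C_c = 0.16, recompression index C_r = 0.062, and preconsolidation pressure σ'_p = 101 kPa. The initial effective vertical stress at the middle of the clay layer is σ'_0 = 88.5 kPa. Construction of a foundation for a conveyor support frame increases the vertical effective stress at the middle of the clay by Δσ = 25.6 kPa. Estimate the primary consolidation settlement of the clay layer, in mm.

Final effective stress: σ'_f = 88.5 + 25.6 = 114.1 kPa.
σ'_f = 114.1 > σ'_p = 101 kPa, so the stress path crosses the preconsolidation pressure — recompression up to σ'_p, then virgin compression beyond:
S_c = H/(1+e₀)·[C_r·log₁₀(σ'_p/σ'_0) + C_c·log₁₀(σ'_f/σ'_p)]
    = 6.5/1.61 × [0.062×log₁₀(101/88.5) + 0.16×log₁₀(114.1/101)]
    = 4.0373 × [0.0035574 + 0.0084743] = 0.04858 m

S_c ≈ 48.6 mm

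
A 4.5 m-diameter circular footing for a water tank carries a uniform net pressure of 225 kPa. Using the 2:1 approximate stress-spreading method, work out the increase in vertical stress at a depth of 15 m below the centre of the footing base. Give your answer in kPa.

Δσ_z ≈ 12 kPa

By the 2:1 method the load spreads at 1 horizontal : 2 vertical, so at depth z the loaded area has grown by z in each plan dimension:
Δσ ≈ qD²/(D+z)² = 225×4.5²/(4.5+15)² = 11.982 kPa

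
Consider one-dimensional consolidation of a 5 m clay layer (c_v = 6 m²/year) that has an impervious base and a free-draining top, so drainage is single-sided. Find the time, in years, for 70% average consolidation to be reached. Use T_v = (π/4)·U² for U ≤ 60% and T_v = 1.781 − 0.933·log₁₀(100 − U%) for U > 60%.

Drainage path length: H_d = H = 5 m (single drainage).
U > 60%: T_v = 1.781 − 0.933·log₁₀(100 − 70) = 0.40285.
t = T_v·H_d²/c_v = 0.40285×5²/6 = 1.679 years.

t ≈ 1.68 years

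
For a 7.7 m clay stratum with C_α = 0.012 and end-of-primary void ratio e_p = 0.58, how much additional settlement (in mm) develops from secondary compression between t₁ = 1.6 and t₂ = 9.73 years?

Secondary compression: S_s = C_α·H/(1+e_p)·log₁₀(t₂/t₁)
S_s = 0.012×7.7/(1+0.58)×log₁₀(9.73/1.6)
    = 0.05848 × 0.784 = 0.04585 m

S_s ≈ 45.8 mm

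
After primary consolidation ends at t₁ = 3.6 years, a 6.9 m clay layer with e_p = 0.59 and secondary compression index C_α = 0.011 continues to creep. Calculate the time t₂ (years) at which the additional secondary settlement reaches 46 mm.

S_s = C_α·H/(1+e_p)·log₁₀(t₂/t₁) ⇒ log₁₀(t₂/t₁) = S_s·(1+e_p)/(C_α·H).
log₁₀(t₂/t₁) = 0.046 × (1+0.59) / (0.011×6.9) = 0.9636
t₂ = t₁ × 10^0.9636 = 3.6 × 9.197 = 33.11 years

t₂ ≈ 33.1 years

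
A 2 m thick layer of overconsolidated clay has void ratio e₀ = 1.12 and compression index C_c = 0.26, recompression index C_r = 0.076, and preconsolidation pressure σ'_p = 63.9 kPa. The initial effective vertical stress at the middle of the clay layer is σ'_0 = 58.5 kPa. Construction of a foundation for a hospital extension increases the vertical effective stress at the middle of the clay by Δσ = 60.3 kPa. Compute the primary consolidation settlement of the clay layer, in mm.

Final effective stress: σ'_f = 58.5 + 60.3 = 118.8 kPa.
σ'_f = 118.8 > σ'_p = 63.9 kPa, so the stress path crosses the preconsolidation pressure — recompression up to σ'_p, then virgin compression beyond:
S_c = H/(1+e₀)·[C_r·log₁₀(σ'_p/σ'_0) + C_c·log₁₀(σ'_f/σ'_p)]
    = 2/2.12 × [0.076×log₁₀(63.9/58.5) + 0.26×log₁₀(118.8/63.9)]
    = 0.9434 × [0.0029142 + 0.070022] = 0.06881 m

S_c ≈ 68.8 mm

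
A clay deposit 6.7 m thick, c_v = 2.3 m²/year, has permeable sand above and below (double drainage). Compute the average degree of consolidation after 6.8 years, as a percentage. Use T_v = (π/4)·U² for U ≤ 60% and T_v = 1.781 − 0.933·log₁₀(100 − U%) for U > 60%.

Drainage path length: H_d = H/2 = 3.35 m (double drainage).
T_v = c_v·t/H_d² = 2.3×6.8/3.35² = 1.3936.
T_v = 1.3936 corresponds to the U > 60% branch:
U = 1 − 10^((1.781 − T_v)/0.933)/100 = 0.974

U ≈ 97.4 %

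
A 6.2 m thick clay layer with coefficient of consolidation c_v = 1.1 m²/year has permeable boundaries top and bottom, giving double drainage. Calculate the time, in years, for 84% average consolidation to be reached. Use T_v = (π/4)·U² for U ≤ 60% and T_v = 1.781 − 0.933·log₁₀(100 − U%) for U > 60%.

t ≈ 5.74 years

Drainage path length: H_d = H/2 = 3.1 m (double drainage).
U > 60%: T_v = 1.781 − 0.933·log₁₀(100 − 84) = 0.65756.
t = T_v·H_d²/c_v = 0.65756×3.1²/1.1 = 5.745 years.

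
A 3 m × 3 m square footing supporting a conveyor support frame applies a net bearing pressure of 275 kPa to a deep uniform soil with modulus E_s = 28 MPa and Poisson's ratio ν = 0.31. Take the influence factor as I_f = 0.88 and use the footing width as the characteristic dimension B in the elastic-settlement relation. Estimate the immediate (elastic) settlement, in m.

S_e ≈ 0.0234 m

Immediate (elastic) settlement: S_e = q·B·(1−ν²)/E_s · I_f.
E_s = 28 MPa = 28000 kPa.
S_e = 275 × 3 × (1 − 0.31²) / 28000 × 0.88
    = 275 × 3 × 0.9039 / 28000 × 0.88
    = 0.02344 m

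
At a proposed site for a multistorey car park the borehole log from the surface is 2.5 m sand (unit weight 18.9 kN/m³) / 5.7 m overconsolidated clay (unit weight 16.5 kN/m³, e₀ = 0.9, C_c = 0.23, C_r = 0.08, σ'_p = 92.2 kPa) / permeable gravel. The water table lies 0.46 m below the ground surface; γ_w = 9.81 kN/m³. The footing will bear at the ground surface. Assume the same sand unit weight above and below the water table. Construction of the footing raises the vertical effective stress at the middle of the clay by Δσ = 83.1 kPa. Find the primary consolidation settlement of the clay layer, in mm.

S_c ≈ 173 mm

Mid-depth of clay below the ground surface: z = 2.5 + 5.7/2 = 5.35 m.
Total vertical stress at mid-clay: σ_v = 18.9×2.5 + 16.5×2.85 = 94.275 kPa.
Pore pressure: u = 9.81×(5.35 − 0.46) = 47.971 kPa.
Initial effective stress: σ'_0 = σ_v − u = 94.275 − 47.971 = 46.304 kPa.
Final effective stress: σ'_f = 46.304 + 83.1 = 129.4 kPa.
σ'_f = 129.4 > σ'_p = 92.2 kPa, so the stress path crosses the preconsolidation pressure — recompression up to σ'_p, then virgin compression beyond:
S_c = H/(1+e₀)·[C_r·log₁₀(σ'_p/σ'_0) + C_c·log₁₀(σ'_f/σ'_p)]
    = 5.7/1.9 × [0.08×log₁₀(92.2/46.304) + 0.23×log₁₀(129.4/92.2)]
    = 3 × [0.023929 + 0.033857] = 0.1734 m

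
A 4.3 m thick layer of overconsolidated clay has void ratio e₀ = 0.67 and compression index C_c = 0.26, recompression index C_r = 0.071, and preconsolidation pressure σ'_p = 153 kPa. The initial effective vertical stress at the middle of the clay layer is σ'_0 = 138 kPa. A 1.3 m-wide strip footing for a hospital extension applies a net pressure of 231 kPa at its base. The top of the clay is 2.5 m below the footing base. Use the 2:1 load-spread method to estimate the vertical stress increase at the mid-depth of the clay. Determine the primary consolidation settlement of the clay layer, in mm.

Mid-depth of clay below the footing base: z = 2.5 + 4.3/2 = 4.65 m.
Stress increase at mid-clay by the 2:1 spreading method:
Δσ = qB/(B+z) = 231×1.3/(1.3+4.65) = 50.471 kPa
Final effective stress: σ'_f = 138 + 50.471 = 188.47 kPa.
σ'_f = 188.47 > σ'_p = 153 kPa, so the stress path crosses the preconsolidation pressure — recompression up to σ'_p, then virgin compression beyond:
S_c = H/(1+e₀)·[C_r·log₁₀(σ'_p/σ'_0) + C_c·log₁₀(σ'_f/σ'_p)]
    = 4.3/1.67 × [0.071×log₁₀(153/138) + 0.26×log₁₀(188.47/153)]
    = 2.5749 × [0.0031817 + 0.023543] = 0.06881 m

S_c ≈ 68.8 mm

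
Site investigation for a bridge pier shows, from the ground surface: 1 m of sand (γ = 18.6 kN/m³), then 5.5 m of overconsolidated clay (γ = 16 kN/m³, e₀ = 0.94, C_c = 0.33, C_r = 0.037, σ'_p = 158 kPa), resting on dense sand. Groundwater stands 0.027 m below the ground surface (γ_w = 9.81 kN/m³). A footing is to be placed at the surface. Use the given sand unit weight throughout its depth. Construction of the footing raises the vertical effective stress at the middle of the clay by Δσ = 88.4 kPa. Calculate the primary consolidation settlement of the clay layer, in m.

Mid-depth of clay below the ground surface: z = 1 + 5.5/2 = 3.75 m.
Total vertical stress at mid-clay: σ_v = 18.6×1 + 16×2.75 = 62.6 kPa.
Pore pressure: u = 9.81×(3.75 − 0.027) = 36.523 kPa.
Initial effective stress: σ'_0 = σ_v − u = 62.6 − 36.523 = 26.077 kPa.
Final effective stress: σ'_f = 26.077 + 88.4 = 114.48 kPa.
σ'_f = 114.48 ≤ σ'_p = 158 kPa, so the clay remains overconsolidated and only the recompression index applies:
S_c = C_r·H/(1+e₀)·log₁₀(σ'_f/σ'_0) = 0.037×5.5/1.94×log₁₀(114.48/26.077)
    = 0.1049 × 0.64247 = 0.06739 m

S_c ≈ 0.0674 m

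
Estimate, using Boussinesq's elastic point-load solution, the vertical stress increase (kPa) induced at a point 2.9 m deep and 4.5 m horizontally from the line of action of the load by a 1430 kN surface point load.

Δσ_z ≈ 3.79 kPa

Boussinesq vertical stress below a point load on an elastic half-space:
Δσ_z = 3P/(2πz²) · [1 + (r/z)²]^(−5/2)
r/z = 4.5/2.9 = 1.5517; [1+(r/z)²]^(−5/2) = 0.046644.
Δσ_z = 3×1430/(2π×2.9²) × 0.046644 = 81.186 × 0.046644 = 3.787 kPa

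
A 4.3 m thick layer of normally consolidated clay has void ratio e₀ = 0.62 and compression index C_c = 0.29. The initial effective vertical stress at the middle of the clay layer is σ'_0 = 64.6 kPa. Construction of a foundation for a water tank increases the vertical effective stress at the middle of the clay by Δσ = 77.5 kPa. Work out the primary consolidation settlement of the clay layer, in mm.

S_c ≈ 264 mm

Final effective stress: σ'_f = σ'_0 + Δσ = 64.6 + 77.5 = 142.1 kPa.
Normally consolidated clay, so the full stress increment lies on the virgin compression line:
S_c = C_c·H/(1+e₀)·log₁₀(σ'_f/σ'_0) = 0.29×4.3/(1+0.62)×log₁₀(142.1/64.6)
    = 0.76975 × 0.34236 = 0.2635 m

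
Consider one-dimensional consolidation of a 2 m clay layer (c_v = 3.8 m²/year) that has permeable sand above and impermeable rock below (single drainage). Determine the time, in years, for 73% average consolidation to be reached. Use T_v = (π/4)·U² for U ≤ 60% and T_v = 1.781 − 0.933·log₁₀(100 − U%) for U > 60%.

t ≈ 0.469 years

Drainage path length: H_d = H = 2 m (single drainage).
U > 60%: T_v = 1.781 − 0.933·log₁₀(100 − 73) = 0.44554.
t = T_v·H_d²/c_v = 0.44554×2²/3.8 = 0.469 years.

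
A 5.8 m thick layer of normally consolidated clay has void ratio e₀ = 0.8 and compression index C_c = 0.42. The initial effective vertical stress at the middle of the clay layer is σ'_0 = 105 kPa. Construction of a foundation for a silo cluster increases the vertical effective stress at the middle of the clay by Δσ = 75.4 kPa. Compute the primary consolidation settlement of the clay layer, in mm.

Final effective stress: σ'_f = σ'_0 + Δσ = 105 + 75.4 = 180.4 kPa.
Normally consolidated clay, so the full stress increment lies on the virgin compression line:
S_c = C_c·H/(1+e₀)·log₁₀(σ'_f/σ'_0) = 0.42×5.8/(1+0.8)×log₁₀(180.4/105)
    = 1.3533 × 0.23505 = 0.3181 m

S_c ≈ 318 mm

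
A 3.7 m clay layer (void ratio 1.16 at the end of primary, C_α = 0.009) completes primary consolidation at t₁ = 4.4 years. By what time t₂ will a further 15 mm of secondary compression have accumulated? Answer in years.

t₂ ≈ 41.3 years

S_s = C_α·H/(1+e_p)·log₁₀(t₂/t₁) ⇒ log₁₀(t₂/t₁) = S_s·(1+e_p)/(C_α·H).
log₁₀(t₂/t₁) = 0.015 × (1+1.16) / (0.009×3.7) = 0.973
t₂ = t₁ × 10^0.973 = 4.4 × 9.397 = 41.35 years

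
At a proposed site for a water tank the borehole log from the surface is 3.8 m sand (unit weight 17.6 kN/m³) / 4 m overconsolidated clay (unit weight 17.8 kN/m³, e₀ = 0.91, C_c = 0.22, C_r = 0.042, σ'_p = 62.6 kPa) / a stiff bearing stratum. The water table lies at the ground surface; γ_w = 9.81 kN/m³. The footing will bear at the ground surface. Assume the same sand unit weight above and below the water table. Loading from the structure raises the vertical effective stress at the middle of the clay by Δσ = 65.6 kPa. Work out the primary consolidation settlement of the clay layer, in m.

Mid-depth of clay below the ground surface: z = 3.8 + 4/2 = 5.8 m.
Total vertical stress at mid-clay: σ_v = 17.6×3.8 + 17.8×2 = 102.48 kPa.
Pore pressure: u = 9.81×(5.8 − 0) = 56.898 kPa.
Initial effective stress: σ'_0 = σ_v − u = 102.48 − 56.898 = 45.582 kPa.
Final effective stress: σ'_f = 45.582 + 65.6 = 111.18 kPa.
σ'_f = 111.18 > σ'_p = 62.6 kPa, so the stress path crosses the preconsolidation pressure — recompression up to σ'_p, then virgin compression beyond:
S_c = H/(1+e₀)·[C_r·log₁₀(σ'_p/σ'_0) + C_c·log₁₀(σ'_f/σ'_p)]
    = 4/1.91 × [0.042×log₁₀(62.6/45.582) + 0.22×log₁₀(111.18/62.6)]
    = 2.0942 × [0.0057868 + 0.05488] = 0.127 m

S_c ≈ 0.127 m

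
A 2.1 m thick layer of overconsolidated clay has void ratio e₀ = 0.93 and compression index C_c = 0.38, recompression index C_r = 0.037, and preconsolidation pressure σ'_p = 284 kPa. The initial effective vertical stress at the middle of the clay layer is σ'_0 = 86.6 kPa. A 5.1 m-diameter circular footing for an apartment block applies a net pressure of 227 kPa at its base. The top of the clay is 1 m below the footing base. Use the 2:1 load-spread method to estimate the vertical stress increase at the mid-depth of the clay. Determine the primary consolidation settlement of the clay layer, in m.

Mid-depth of clay below the footing base: z = 1 + 2.1/2 = 2.05 m.
Stress increase at mid-clay by the 2:1 spreading method:
Δσ ≈ qD²/(D+z)² = 227×5.1²/(5.1+2.05)² = 115.49 kPa
Final effective stress: σ'_f = 86.6 + 115.49 = 202.09 kPa.
σ'_f = 202.09 ≤ σ'_p = 284 kPa, so the clay remains overconsolidated and only the recompression index applies:
S_c = C_r·H/(1+e₀)·log₁₀(σ'_f/σ'_0) = 0.037×2.1/1.93×log₁₀(202.09/86.6)
    = 0.04026 × 0.36803 = 0.01482 m

S_c ≈ 0.0148 m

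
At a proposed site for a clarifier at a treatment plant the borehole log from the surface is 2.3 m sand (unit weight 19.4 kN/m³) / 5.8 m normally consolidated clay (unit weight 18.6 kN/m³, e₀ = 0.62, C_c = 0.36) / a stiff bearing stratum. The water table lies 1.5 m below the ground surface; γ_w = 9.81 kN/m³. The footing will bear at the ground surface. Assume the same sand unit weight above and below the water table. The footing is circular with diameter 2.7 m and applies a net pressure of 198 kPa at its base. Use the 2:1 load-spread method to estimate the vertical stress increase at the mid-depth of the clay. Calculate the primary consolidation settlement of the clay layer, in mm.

Mid-depth of clay below the ground surface: z = 2.3 + 5.8/2 = 5.2 m.
Total vertical stress at mid-clay: σ_v = 19.4×2.3 + 18.6×2.9 = 98.56 kPa.
Pore pressure: u = 9.81×(5.2 − 1.5) = 36.297 kPa.
Initial effective stress: σ'_0 = σ_v − u = 98.56 − 36.297 = 62.263 kPa.
Stress increase at mid-clay by the 2:1 spreading method:
Δσ ≈ qD²/(D+z)² = 198×2.7²/(2.7+5.2)² = 23.128 kPa
Final effective stress: σ'_f = σ'_0 + Δσ = 62.263 + 23.128 = 85.391 kPa.
Normally consolidated clay, so the full stress increment lies on the virgin compression line:
S_c = C_c·H/(1+e₀)·log₁₀(σ'_f/σ'_0) = 0.36×5.8/(1+0.62)×log₁₀(85.391/62.263)
    = 1.2889 × 0.13718 = 0.1768 m

S_c ≈ 177 mm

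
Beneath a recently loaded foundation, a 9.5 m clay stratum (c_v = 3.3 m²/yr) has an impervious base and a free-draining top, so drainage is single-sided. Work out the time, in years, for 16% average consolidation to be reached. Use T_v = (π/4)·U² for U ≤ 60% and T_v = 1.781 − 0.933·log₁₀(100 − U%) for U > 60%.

Drainage path length: H_d = H = 9.5 m (single drainage).
U ≤ 60%: T_v = (π/4)·U² = (π/4)×0.16² = 0.020106.
t = T_v·H_d²/c_v = 0.020106×9.5²/3.3 = 0.5499 years.

t ≈ 0.55 years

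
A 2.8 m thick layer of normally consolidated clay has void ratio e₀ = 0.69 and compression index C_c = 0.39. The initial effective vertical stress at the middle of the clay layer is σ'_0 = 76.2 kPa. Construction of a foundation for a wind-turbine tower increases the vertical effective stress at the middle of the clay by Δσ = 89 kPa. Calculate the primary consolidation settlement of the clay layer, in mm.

S_c ≈ 217 mm

Final effective stress: σ'_f = σ'_0 + Δσ = 76.2 + 89 = 165.2 kPa.
Normally consolidated clay, so the full stress increment lies on the virgin compression line:
S_c = C_c·H/(1+e₀)·log₁₀(σ'_f/σ'_0) = 0.39×2.8/(1+0.69)×log₁₀(165.2/76.2)
    = 0.64615 × 0.33606 = 0.2171 m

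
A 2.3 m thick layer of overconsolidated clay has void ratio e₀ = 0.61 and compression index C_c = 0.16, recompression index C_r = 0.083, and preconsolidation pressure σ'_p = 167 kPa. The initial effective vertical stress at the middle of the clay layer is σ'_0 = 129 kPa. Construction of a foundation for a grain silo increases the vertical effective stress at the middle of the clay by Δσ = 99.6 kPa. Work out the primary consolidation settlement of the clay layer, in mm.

Final effective stress: σ'_f = 129 + 99.6 = 228.6 kPa.
σ'_f = 228.6 > σ'_p = 167 kPa, so the stress path crosses the preconsolidation pressure — recompression up to σ'_p, then virgin compression beyond:
S_c = H/(1+e₀)·[C_r·log₁₀(σ'_p/σ'_0) + C_c·log₁₀(σ'_f/σ'_p)]
    = 2.3/1.61 × [0.083×log₁₀(167/129) + 0.16×log₁₀(228.6/167)]
    = 1.4286 × [0.0093065 + 0.021818] = 0.04446 m

S_c ≈ 44.5 mm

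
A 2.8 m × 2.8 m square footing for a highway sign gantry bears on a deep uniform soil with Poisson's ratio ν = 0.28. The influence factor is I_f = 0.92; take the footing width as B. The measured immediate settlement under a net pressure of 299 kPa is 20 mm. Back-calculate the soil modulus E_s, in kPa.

E_s ≈ 35500 kPa

S_e = q·B·(1−ν²)/E_s · I_f  ⇒  E_s = q·B·(1−ν²)·I_f / S_e.
E_s = 299 × 2.8 × 0.9216 × 0.92 / 0.02 = 35490 kPa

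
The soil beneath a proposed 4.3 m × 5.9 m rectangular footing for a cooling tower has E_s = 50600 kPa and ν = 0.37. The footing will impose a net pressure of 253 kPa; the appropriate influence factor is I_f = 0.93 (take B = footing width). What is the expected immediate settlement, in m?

Immediate (elastic) settlement: S_e = q·B·(1−ν²)/E_s · I_f.
S_e = 253 × 4.3 × (1 − 0.37²) / 50600 × 0.93
    = 253 × 4.3 × 0.8631 / 50600 × 0.93
    = 0.01726 m

S_e ≈ 0.0173 m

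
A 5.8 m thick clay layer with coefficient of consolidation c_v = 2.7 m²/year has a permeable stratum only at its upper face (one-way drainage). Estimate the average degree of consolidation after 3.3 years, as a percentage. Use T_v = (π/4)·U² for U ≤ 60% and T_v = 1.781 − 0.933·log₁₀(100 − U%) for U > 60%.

Drainage path length: H_d = H = 5.8 m (single drainage).
T_v = c_v·t/H_d² = 2.7×3.3/5.8² = 0.26486.
T_v = 0.26486 corresponds to the U ≤ 60% branch:
U = √(4T_v/π) = 0.5807

U ≈ 58.1 %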